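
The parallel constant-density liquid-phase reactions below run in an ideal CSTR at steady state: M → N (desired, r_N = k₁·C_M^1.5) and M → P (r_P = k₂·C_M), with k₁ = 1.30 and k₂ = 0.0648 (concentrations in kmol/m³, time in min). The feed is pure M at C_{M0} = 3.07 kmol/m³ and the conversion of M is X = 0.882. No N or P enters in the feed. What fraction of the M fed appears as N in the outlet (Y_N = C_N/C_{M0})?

Exit C_M = C_{M0}(1−X) = 3.07×0.118 = 0.3623 kmol/m³.
A CSTR operates uniformly at the exit composition, giving r_N = 0.2834 and r_P = 0.02347 (each k·C_M^n at C_M = 0.3623).
Fraction of consumed M going to N: r_N/(r_N+r_P) = 0.9235.
C_N = 0.9235·C_{M0}·X = 0.9235×3.07×0.882 = 2.50 kmol/m³; Y_N = C_N/C_{M0} = 0.815.

0.815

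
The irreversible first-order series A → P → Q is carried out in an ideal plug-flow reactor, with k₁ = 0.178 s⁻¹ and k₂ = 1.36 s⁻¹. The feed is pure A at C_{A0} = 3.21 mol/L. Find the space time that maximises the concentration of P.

1.72 s

Setting dC_P/dτ = 0 gives τ_opt = ln(k₂/k₁)/(k₂−k₁).
= ln(1.36/0.178)/(1.36−0.178) = ln(7.640)/1.182 = 2.033/1.182 = 1.72 s.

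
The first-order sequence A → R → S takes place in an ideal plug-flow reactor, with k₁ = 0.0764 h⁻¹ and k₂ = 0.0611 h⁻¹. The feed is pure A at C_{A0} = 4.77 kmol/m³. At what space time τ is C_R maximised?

For first-order series the maximum of C_R occurs at τ_opt = ln(k₂/k₁)/(k₂−k₁).
= ln(0.0611/0.0764)/(0.0611−0.0764) = ln(0.7997)/-0.01530 = -0.2235/-0.01530 = 14.6 h.

14.6 h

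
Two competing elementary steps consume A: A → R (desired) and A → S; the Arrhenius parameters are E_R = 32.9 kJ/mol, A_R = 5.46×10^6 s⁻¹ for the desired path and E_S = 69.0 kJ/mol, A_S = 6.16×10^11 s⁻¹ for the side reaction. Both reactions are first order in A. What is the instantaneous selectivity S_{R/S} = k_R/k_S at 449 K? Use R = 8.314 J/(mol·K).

0.140

With equal orders, S_{R/S} = k_R/k_S = (A_R/A_S)·exp[(E_S−E_R)/(RT)].
(E_S−E_R)/(RT) = (69.0−32.9)×10³/(8.314×449) = 36100/3733 = 9.671.
k_R/k_S = (5.46×10^6/6.16×10^11)·exp(9.671) = 8.864×10^-6 × 15844 = 0.140.
Since E_R < E_S, lowering the temperature improves selectivity toward R.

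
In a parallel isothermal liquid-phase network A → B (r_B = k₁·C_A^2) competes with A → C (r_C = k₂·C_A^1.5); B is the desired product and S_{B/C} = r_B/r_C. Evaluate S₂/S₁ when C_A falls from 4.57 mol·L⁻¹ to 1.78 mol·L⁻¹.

S_{B/C} = (k₁/k₂)·C_A^0.5, so S₂/S₁ = (C_{A,2}/C_{A,1})^0.5.
= (1.78/4.57)^0.5 = (0.3895)^0.5 = 0.624.

0.624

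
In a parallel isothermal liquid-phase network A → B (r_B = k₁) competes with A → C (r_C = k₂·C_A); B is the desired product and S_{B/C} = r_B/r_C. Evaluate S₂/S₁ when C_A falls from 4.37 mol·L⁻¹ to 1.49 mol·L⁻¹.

2.93

S_{B/C} = (k₁/k₂)·C_A⁻¹, so S₂/S₁ = (C_{A,2}/C_{A,1})⁻¹.
= 4.37/1.49 = 2.93.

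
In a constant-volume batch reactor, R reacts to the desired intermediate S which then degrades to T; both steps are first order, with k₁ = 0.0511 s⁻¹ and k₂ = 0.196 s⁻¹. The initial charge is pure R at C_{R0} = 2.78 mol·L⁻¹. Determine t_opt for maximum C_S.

For first-order series the maximum of C_S occurs at t_opt = ln(k₂/k₁)/(k₂−k₁).
= ln(0.196/0.0511)/(0.196−0.0511) = ln(3.836)/0.1449 = 1.344/0.1449 = 9.28 s.

9.28 s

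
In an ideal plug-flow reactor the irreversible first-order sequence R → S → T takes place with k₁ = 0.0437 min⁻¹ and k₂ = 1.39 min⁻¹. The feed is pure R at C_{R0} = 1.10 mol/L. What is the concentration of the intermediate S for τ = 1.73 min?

Solving the coupled first-order balances gives C_S(τ) = [k₁/(k₂−k₁)]·C_{R0}·(e^(−k₁τ) − e^(−k₂τ)).
e^(−k₁τ) = e^(−0.0437×1.73) = e^(−0.07560) = 0.9272; e^(−k₂τ) = e^(−2.405) = 0.09029.
C_S = 0.0437×1.10/(1.39−0.0437) × (0.9272−0.09029) = 0.03571×0.8369 = 0.02988 mol/L.

0.0299 mol/L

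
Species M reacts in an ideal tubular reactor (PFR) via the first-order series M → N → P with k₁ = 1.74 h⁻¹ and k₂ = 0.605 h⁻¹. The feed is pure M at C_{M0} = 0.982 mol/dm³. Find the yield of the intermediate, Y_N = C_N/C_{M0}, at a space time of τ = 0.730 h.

For first-order series with pure M initially, C_N(τ) = k₁C_{M0}/(k₂−k₁)·(e^(−k₁τ) − e^(−k₂τ)).
e^(−k₁τ) = e^(−1.74×0.730) = e^(−1.270) = 0.2808; e^(−k₂τ) = e^(−0.4416) = 0.6430.
C_N = 1.74×0.982/(0.605−1.74) × (0.2808−0.6430) = (-1.505)×(-0.3622) = 0.5453 mol/dm³.
Y_N = C_N/C_{M0} = 0.5453/0.982 = 0.555.

0.555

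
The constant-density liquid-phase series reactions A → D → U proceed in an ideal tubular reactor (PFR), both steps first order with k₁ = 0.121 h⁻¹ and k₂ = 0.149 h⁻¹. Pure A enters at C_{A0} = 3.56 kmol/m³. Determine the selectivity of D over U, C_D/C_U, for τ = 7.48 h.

The intermediate concentration in a first-order A→B→C sequence is C_D = k₁C_{A0}(e^(−k₁τ) − e^(−k₂τ))/(k₂−k₁).
e^(−k₁τ) = e^(−0.121×7.48) = e^(−0.9051) = 0.4045; e^(−k₂τ) = e^(−1.115) = 0.3281.
C_D = 0.121×3.56/(0.149−0.121) × (0.4045−0.3281) = 15.38×0.07644 = 1.176 kmol/m³.
C_A = C_{A0}e^(−k₁τ) = 1.440 kmol/m³, so C_U = C_{A0}−C_A−C_D = 0.9440 kmol/m³; C_D/C_U = 1.25.

1.25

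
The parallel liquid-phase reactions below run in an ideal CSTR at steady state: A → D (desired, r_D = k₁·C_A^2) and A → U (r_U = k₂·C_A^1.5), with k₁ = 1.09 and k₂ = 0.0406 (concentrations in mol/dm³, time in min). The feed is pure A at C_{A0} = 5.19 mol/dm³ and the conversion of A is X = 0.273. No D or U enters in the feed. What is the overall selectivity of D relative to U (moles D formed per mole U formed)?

Exit C_A = C_{A0}(1−X) = 5.19×0.727 = 3.773 mol/dm³.
Rates in a CSTR are evaluated at the outlet concentration: r_D = 1.09×3.773^2 = 15.52, r_U = 0.0406×3.773^1.5 = 0.2976.
Overall selectivity = C_D/C_U = r_Dτ/(r_Uτ) = r_D/r_U = 52.1.

52.1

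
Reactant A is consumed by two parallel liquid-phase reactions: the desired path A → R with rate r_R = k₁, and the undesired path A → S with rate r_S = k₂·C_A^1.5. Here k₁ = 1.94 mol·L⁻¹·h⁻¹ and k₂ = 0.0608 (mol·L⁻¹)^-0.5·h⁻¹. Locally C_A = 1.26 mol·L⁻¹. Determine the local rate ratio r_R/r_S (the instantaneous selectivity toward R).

22.6

S_{R/S} = r_R/r_S = (k₁)/(k₂·C_A^1.5) = (k₁/k₂)·C_A^-1.5.
= (1.94) / (0.0608×1.260^1.5) = 1.940/0.08599 = 22.6.
The undesired path is higher order in A, so low C_A (CSTR or dilute feed) favours R.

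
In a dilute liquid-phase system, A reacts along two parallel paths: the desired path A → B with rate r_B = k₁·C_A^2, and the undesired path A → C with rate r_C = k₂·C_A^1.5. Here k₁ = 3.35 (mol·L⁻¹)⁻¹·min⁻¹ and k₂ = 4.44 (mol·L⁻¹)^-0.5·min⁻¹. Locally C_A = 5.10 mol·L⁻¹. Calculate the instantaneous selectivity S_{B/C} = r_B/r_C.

S_{B/C} = r_B/r_C = (k₁·C_A^2)/(k₂·C_A^1.5) = (k₁/k₂)·C_A^0.5.
= (3.35×5.100^2) / (4.44×5.100^1.5) = 87.13/51.14 = 1.70.

1.70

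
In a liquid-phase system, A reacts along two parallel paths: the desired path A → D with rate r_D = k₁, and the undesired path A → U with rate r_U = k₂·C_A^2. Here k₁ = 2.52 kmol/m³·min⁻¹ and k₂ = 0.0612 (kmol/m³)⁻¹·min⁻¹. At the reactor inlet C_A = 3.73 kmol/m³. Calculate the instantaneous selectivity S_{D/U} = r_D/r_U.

S_{D/U} = r_D/r_U = (k₁)/(k₂·C_A^2) = (k₁/k₂)·C_A^-2.
= (2.52) / (0.0612×3.730^2) = 2.520/0.8515 = 2.96.
The undesired path is higher order in A, so low C_A (CSTR or dilute feed) favours D.

2.96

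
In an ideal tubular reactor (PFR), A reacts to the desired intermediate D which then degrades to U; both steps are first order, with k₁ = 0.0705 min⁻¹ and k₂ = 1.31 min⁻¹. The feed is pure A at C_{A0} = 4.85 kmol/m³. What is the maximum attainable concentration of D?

0.221 kmol/m³

For a first-order series the maximum intermediate yield is C_{D,max}/C_{A0} = (k₁/k₂)^[k₂/(k₂−k₁)].
= (0.0705/1.31)^(1.31/(1.31−0.0705)) = (0.05382)^(1.057) = 0.04558.
C_{D,max} = 0.04558×4.85 = 0.221 kmol/m³.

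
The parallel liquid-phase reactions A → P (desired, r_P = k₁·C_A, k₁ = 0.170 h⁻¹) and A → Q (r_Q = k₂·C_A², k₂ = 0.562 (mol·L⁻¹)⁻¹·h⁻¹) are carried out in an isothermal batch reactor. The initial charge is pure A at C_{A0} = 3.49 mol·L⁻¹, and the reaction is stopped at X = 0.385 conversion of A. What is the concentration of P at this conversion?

0.132 mol·L⁻¹

C_A = C_{A0}(1−X) = 2.146 mol·L⁻¹.
Along a PFR/batch, dC_P/dC_A = −r_P/(r_P+r_Q) = −k₁/(k₁+k₂·C_A).
Integrating from C_{A0} to C_A: C_P = (0.170/0.562)·ln[(0.170+0.562·3.49)/(0.170+0.562·2.15)] = 0.3025·ln(2.131/1.376) = 0.1323 mol·L⁻¹.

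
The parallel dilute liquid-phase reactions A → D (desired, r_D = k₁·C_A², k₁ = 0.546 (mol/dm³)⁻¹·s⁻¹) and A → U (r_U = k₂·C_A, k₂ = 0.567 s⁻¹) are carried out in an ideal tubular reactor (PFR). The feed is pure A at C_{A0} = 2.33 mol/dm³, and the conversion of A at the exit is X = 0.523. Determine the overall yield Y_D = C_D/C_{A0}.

C_A = C_{A0}(1−X) = 1.111 mol/dm³.
Along a PFR/batch, dC_U/dC_A = −r_U/(r_D+r_U) = −k₂/(k₂+k₁·C_A).
Integrating from C_{A0} to C_A: C_U = (0.567/0.546)·ln[(0.567+0.546·2.33)/(0.567+0.546·1.11)] = 1.038·ln(1.839/1.174) = 0.4663 mol/dm³.
Then C_D = (C_{A0}−C_A) − C_U = 1.219 − 0.4663 = 0.7523 mol/dm³.
Y_D = C_D/C_{A0} = 0.7523/2.33 = 0.323.

0.323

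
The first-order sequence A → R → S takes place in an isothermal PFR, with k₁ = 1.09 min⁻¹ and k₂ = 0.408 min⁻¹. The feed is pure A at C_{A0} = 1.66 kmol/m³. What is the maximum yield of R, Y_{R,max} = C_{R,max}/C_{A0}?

0.556

For a first-order series the maximum intermediate yield is C_{R,max}/C_{A0} = (k₁/k₂)^[k₂/(k₂−k₁)].
= (1.09/0.408)^(0.408/(0.408−1.09)) = (2.672)^(-0.5982) = 0.5555.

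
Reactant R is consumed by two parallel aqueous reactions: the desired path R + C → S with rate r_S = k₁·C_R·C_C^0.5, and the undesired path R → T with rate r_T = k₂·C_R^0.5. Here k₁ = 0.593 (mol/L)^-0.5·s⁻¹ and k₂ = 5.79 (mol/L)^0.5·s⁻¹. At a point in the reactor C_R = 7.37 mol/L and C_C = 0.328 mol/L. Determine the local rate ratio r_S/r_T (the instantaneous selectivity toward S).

0.159

S_{S/T} = r_S/r_T = (k₁·C_R·C_C^0.5)/(k₂·C_R^0.5) = (k₁/k₂)·C_R^0.5·C_C^0.5.
= (0.593×7.370×0.3280^0.5) / (5.79×7.370^0.5) = 2.503/15.72 = 0.159.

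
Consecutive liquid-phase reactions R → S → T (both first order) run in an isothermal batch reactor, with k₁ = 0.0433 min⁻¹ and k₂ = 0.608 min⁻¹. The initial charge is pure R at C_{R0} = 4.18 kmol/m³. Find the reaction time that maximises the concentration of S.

4.68 min

The intermediate peaks when r₁ = r₂, i.e. k₁e^(−k₁t) = k₂e^(−k₂t), giving t_opt = ln(k₂/k₁)/(k₂−k₁).
= ln(0.608/0.0433)/(0.608−0.0433) = ln(14.04)/0.5647 = 2.642/0.5647 = 4.68 min.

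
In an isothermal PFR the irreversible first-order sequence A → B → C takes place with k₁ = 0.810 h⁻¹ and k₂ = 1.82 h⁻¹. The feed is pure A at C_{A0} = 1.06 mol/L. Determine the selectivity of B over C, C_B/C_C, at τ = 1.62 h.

For first-order series with pure A initially, C_B(τ) = k₁C_{A0}/(k₂−k₁)·(e^(−k₁τ) − e^(−k₂τ)).
e^(−k₁τ) = e^(−0.810×1.62) = e^(−1.312) = 0.2692; e^(−k₂τ) = e^(−2.948) = 0.05242.
C_B = 0.810×1.06/(1.82−0.810) × (0.2692−0.05242) = 0.8501×0.2168 = 0.1843 mol/L.
C_A = C_{A0}e^(−k₁τ) = 0.2854 mol/L, so C_C = C_{A0}−C_A−C_B = 0.5903 mol/L; C_B/C_C = 0.312.

0.312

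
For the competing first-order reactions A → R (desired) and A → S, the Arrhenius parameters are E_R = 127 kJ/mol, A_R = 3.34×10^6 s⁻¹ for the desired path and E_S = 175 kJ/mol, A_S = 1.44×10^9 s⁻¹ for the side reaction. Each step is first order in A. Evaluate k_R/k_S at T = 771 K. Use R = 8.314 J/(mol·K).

4.14

k_R/k_S = (A_R/A_S)·exp[−(E_R−E_S)/(RT)] = (A_R/A_S)·exp[(E_S−E_R)/(RT)].
(E_S−E_R)/(RT) = (175−127)×10³/(8.314×771) = 48000/6410 = 7.488.
k_R/k_S = (3.34×10^6/1.44×10^9)·exp(7.488) = 0.002319 × 1787 = 4.14.
Since E_R < E_S, lowering the temperature improves selectivity toward R.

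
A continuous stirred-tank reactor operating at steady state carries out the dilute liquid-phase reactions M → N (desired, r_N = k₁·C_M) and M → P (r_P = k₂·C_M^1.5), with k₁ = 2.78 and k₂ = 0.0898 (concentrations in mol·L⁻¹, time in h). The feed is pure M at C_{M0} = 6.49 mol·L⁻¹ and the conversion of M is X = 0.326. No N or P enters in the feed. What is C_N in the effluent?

Exit C_M = C_{M0}(1−X) = 6.49×0.674 = 4.374 mol·L⁻¹.
In a CSTR the entire volume is at exit conditions, so r_N = 2.78×4.374 = 12.16 and r_P = 0.0898×4.374^1.5 = 0.8215.
Fraction of consumed M going to N: r_N/(r_N+r_P) = 0.9367.
C_N = 0.9367·C_{M0}·X = 0.9367×6.49×0.326 = 1.98 mol·L⁻¹.

1.98 mol·L⁻¹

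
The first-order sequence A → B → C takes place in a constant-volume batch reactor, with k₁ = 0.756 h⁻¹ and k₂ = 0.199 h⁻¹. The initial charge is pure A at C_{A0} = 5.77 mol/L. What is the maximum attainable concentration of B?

For a first-order series the maximum intermediate yield is C_{B,max}/C_{A0} = (k₁/k₂)^[k₂/(k₂−k₁)].
= (0.756/0.199)^(0.199/(0.199−0.756)) = (3.799)^(-0.3573) = 0.6207.
C_{B,max} = 0.6207×5.77 = 3.58 mol/L.

3.58 mol/L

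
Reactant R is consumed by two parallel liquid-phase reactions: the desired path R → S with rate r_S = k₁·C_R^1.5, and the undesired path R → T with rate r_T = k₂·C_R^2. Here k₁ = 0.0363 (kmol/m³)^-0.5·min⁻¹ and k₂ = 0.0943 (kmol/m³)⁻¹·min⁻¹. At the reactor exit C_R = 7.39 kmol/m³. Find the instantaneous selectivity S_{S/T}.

0.142

S_{S/T} = r_S/r_T = (k₁·C_R^1.5)/(k₂·C_R^2) = (k₁/k₂)·C_R^-0.5.
= (0.0363×7.390^1.5) / (0.0943×7.390^2) = 0.7292/5.150 = 0.142.
The undesired path is higher order in R, so low C_R (CSTR or dilute feed) favours S.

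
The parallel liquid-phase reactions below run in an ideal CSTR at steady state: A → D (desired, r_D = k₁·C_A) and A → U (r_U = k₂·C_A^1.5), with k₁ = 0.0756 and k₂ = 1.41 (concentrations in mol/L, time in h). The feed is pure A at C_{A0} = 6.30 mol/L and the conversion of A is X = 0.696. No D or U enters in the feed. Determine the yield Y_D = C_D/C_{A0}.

0.0260

Exit C_A = C_{A0}(1−X) = 6.30×0.304 = 1.915 mol/L.
Rates in a CSTR are evaluated at the outlet concentration: r_D = 0.0756×1.915 = 0.1448, r_U = 1.41×1.915^1.5 = 3.737.
Fraction of consumed A going to D: r_D/(r_D+r_U) = 0.03730.
C_D = 0.03730·C_{A0}·X = 0.03730×6.30×0.696 = 0.164 mol/L; Y_D = C_D/C_{A0} = 0.0260.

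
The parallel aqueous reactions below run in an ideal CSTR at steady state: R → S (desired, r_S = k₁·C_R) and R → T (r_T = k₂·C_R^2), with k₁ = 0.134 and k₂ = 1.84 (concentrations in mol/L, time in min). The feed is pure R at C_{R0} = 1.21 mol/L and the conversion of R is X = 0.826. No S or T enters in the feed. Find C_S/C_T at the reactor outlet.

Exit C_R = C_{R0}(1−X) = 1.21×0.174 = 0.2105 mol/L.
In a CSTR the entire volume is at exit conditions, so r_S = 0.134×0.2105 = 0.02821 and r_T = 1.84×0.2105^2 = 0.08156.
Overall selectivity = C_S/C_T = r_Sτ/(r_Tτ) = r_S/r_T = 0.346.

0.346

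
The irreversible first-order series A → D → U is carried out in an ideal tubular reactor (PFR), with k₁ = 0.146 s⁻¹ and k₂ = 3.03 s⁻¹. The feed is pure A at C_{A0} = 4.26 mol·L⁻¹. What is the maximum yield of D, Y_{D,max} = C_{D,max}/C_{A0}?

0.0413

At the optimum, C_{D,max}/C_{A0} = (k₁/k₂)^[k₂/(k₂−k₁)].
= (0.146/3.03)^(3.03/(3.03−0.146)) = (0.04818)^(1.051) = 0.04133.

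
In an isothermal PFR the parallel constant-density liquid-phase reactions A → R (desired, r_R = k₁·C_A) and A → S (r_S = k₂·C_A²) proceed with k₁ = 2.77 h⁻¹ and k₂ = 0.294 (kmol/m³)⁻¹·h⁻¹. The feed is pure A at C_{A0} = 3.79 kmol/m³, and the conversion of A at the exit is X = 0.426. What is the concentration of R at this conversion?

C_A = C_{A0}(1−X) = 2.175 kmol/m³.
Along a PFR/batch, dC_R/dC_A = −r_R/(r_R+r_S) = −k₁/(k₁+k₂·C_A).
Integrating from C_{A0} to C_A: C_R = (2.77/0.294)·ln[(2.77+0.294·3.79)/(2.77+0.294·2.18)] = 9.422·ln(3.884/3.410) = 1.228 kmol/m³.

1.23 kmol/m³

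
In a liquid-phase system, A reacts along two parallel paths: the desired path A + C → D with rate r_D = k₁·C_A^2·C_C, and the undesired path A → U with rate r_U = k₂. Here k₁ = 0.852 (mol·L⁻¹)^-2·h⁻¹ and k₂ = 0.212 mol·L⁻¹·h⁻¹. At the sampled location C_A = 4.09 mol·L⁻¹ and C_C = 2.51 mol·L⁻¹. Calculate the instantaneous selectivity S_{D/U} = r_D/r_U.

169

S_{D/U} = r_D/r_U = (k₁·C_A^2·C_C)/(k₂) = (k₁/k₂)·C_A^2·C_C.
= (0.852×4.090^2×2.510) / (0.212) = 35.77/0.2120 = 169.
Since the desired path is higher order in A, keeping C_A high (PFR or concentrated feed) favours D.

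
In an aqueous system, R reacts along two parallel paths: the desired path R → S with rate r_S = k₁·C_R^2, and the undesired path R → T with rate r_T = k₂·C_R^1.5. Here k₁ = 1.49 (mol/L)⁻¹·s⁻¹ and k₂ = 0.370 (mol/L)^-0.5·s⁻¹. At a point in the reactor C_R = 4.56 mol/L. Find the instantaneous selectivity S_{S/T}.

S_{S/T} = r_S/r_T = (k₁·C_R^2)/(k₂·C_R^1.5) = (k₁/k₂)·C_R^0.5.
= (1.49×4.560^2) / (0.370×4.560^1.5) = 30.98/3.603 = 8.60.
Since the desired path is higher order in R, keeping C_R high (PFR or concentrated feed) favours S.

8.60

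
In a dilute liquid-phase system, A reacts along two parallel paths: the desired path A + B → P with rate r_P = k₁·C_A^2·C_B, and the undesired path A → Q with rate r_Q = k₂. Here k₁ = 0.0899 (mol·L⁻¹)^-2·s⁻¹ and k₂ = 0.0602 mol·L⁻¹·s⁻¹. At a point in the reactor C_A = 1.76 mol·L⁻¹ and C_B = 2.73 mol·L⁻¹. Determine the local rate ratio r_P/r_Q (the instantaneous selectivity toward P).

S_{P/Q} = r_P/r_Q = (k₁·C_A^2·C_B)/(k₂) = (k₁/k₂)·C_A^2·C_B.
= (0.0899×1.760^2×2.730) / (0.0602) = 0.7602/0.06020 = 12.6.

12.6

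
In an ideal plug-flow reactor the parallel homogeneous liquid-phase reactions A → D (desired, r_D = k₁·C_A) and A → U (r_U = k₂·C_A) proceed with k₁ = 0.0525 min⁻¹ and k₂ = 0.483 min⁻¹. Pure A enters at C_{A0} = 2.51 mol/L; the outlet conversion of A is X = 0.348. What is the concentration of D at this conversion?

C_A = C_{A0}(1−X) = 1.637 mol/L.
Both paths are first order in A, so the instantaneous fraction to D is constant: dC_D/d(−C_A) = k₁/(k₁+k₂) = 0.09804.
C_D = 0.09804·(C_{A0}−C_A) = 0.09804×0.8735 = 0.0856 mol/L.

0.0856 mol/L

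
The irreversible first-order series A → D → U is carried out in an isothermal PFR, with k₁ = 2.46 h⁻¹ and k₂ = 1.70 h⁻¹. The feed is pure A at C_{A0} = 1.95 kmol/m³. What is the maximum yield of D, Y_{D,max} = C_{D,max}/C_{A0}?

0.438

For a first-order series the maximum intermediate yield is C_{D,max}/C_{A0} = (k₁/k₂)^[k₂/(k₂−k₁)].
= (2.46/1.70)^(1.70/(1.70−2.46)) = (1.447)^(-2.237) = 0.4375.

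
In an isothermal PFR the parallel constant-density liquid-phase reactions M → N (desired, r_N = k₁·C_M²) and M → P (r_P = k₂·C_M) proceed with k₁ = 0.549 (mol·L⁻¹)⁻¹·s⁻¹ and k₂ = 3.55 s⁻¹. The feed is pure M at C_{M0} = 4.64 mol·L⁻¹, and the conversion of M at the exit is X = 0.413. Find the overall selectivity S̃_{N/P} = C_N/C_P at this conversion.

C_M = C_{M0}(1−X) = 2.724 mol·L⁻¹.
Along a PFR/batch, dC_P/dC_M = −r_P/(r_N+r_P) = −k₂/(k₂+k₁·C_M).
Integrating from C_{M0} to C_M: C_P = (3.55/0.549)·ln[(3.55+0.549·4.64)/(3.55+0.549·2.72)] = 6.466·ln(6.097/5.045) = 1.225 mol·L⁻¹.
Then C_N = (C_{M0}−C_M) − C_P = 1.916 − 1.225 = 0.6916 mol·L⁻¹.
S̃_{N/P} = C_N/C_P = 0.6916/1.225 = 0.565.

0.565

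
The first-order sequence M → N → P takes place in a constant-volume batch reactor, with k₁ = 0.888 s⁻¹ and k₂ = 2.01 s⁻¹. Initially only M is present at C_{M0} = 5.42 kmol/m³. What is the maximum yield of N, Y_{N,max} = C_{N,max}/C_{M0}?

0.231

At the optimum, C_{N,max}/C_{M0} = (k₁/k₂)^[k₂/(k₂−k₁)].
= (0.888/2.01)^(2.01/(2.01−0.888)) = (0.4418)^(1.791) = 0.2314.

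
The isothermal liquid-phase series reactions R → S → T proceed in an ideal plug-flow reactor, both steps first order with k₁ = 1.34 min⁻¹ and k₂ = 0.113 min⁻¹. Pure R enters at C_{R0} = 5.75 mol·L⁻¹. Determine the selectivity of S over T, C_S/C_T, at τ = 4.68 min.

1.80

The intermediate concentration in a first-order A→B→C sequence is C_S = k₁C_{R0}(e^(−k₁τ) − e^(−k₂τ))/(k₂−k₁).
e^(−k₁τ) = e^(−1.34×4.68) = e^(−6.271) = 0.001890; e^(−k₂τ) = e^(−0.5288) = 0.5893.
C_S = 1.34×5.75/(0.113−1.34) × (0.001890−0.5893) = (-6.280)×(-0.5874) = 3.689 mol·L⁻¹.
C_R = C_{R0}e^(−k₁τ) = 0.01087 mol·L⁻¹, so C_T = C_{R0}−C_R−C_S = 2.051 mol·L⁻¹; C_S/C_T = 1.80.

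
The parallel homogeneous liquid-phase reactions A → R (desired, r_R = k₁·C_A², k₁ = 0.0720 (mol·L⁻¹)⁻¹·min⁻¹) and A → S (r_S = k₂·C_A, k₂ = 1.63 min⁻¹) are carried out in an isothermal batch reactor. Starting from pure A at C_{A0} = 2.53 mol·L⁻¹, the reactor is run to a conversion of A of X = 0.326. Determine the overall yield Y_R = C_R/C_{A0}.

C_A = C_{A0}(1−X) = 1.705 mol·L⁻¹.
Along a PFR/batch, dC_S/dC_A = −r_S/(r_R+r_S) = −k₂/(k₂+k₁·C_A).
Integrating from C_{A0} to C_A: C_S = (1.63/0.0720)·ln[(1.63+0.0720·2.53)/(1.63+0.0720·1.71)] = 22.64·ln(1.812/1.753) = 0.7543 mol·L⁻¹.
Then C_R = (C_{A0}−C_A) − C_S = 0.8248 − 0.7543 = 0.07048 mol·L⁻¹.
Y_R = C_R/C_{A0} = 0.07048/2.53 = 0.0279.

0.0279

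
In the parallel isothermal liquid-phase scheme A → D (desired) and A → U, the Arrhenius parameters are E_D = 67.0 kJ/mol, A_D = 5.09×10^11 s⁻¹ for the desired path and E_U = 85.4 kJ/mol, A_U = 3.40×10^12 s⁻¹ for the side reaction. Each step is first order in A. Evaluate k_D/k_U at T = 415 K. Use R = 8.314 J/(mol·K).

31.0

With equal orders, S_{D/U} = k_D/k_U = (A_D/A_U)·exp[(E_U−E_D)/(RT)].
(E_U−E_D)/(RT) = (85.4−67.0)×10³/(8.314×415) = 18400/3450 = 5.333.
k_D/k_U = (5.09×10^11/3.40×10^12)·exp(5.333) = 0.1497 × 207.0 = 31.0.
Since E_D < E_U, lowering the temperature improves selectivity toward D.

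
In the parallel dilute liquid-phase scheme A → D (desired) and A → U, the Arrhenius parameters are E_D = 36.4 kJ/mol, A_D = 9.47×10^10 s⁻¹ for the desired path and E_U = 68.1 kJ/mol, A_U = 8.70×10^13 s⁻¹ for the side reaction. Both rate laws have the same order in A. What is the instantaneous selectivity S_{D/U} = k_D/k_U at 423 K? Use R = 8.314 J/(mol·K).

With equal orders, S_{D/U} = k_D/k_U = (A_D/A_U)·exp[(E_U−E_D)/(RT)].
(E_U−E_D)/(RT) = (68.1−36.4)×10³/(8.314×423) = 31700/3517 = 9.014.
k_D/k_U = (9.47×10^10/8.70×10^13)·exp(9.014) = 0.001089 × 8216 = 8.94.
Since E_D < E_U, lowering the temperature improves selectivity toward D.

8.94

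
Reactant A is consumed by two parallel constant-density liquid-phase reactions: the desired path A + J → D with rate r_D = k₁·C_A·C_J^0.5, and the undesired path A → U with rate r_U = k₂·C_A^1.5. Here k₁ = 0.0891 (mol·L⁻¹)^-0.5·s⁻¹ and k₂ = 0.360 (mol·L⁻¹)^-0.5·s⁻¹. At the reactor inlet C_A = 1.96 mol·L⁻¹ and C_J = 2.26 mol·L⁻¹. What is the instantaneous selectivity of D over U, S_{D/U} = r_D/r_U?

0.266

S_{D/U} = r_D/r_U = (k₁·C_A·C_J^0.5)/(k₂·C_A^1.5) = (k₁/k₂)·C_A^-0.5·C_J^0.5.
= (0.0891×1.960×2.260^0.5) / (0.360×1.960^1.5) = 0.2625/0.9878 = 0.266.
The undesired path is higher order in A, so low C_A (CSTR or dilute feed) favours D.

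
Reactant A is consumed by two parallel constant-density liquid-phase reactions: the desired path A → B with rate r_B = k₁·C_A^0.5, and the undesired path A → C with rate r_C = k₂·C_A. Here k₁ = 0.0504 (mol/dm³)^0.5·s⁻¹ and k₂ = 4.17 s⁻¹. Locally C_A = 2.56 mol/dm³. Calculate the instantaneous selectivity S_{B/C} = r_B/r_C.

0.00755

S_{B/C} = r_B/r_C = (k₁·C_A^0.5)/(k₂·C_A) = (k₁/k₂)·C_A^-0.5.
= (0.0504×2.560^0.5) / (4.17×2.560) = 0.08064/10.68 = 0.00755.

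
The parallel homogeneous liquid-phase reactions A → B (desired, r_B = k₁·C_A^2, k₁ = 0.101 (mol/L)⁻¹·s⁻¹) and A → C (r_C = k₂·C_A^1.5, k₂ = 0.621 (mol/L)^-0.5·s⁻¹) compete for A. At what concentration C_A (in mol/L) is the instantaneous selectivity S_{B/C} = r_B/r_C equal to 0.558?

11.8 mol/L

S_{B/C} = (k₁/k₂)·C_A^0.5 ⇒ C_A = (S·k₂/k₁)^(2).
= (0.558×0.621/0.101)^(2) = (3.431)^(2) = 11.8 mol/L.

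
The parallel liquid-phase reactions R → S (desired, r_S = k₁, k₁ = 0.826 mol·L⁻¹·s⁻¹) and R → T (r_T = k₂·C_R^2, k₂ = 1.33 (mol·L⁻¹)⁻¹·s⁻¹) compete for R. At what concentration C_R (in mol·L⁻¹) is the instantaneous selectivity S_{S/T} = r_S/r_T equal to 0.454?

1.17 mol·L⁻¹

S_{S/T} = (k₁/k₂)·C_R^-2 ⇒ C_R = (S·k₂/k₁)^(-0.5).
= (0.454×1.33/0.826)^(-0.5) = (0.7310)^(-0.5) = 1.17 mol·L⁻¹.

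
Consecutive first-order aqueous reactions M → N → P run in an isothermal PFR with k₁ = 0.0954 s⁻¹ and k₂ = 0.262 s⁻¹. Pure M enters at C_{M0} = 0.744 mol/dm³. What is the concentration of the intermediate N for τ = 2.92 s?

The intermediate concentration in a first-order A→B→C sequence is C_N = k₁C_{M0}(e^(−k₁τ) − e^(−k₂τ))/(k₂−k₁).
e^(−k₁τ) = e^(−0.0954×2.92) = e^(−0.2786) = 0.7569; e^(−k₂τ) = e^(−0.7650) = 0.4653.
C_N = 0.0954×0.744/(0.262−0.0954) × (0.7569−0.4653) = 0.4260×0.2916 = 0.1242 mol/dm³.

0.124 mol/dm³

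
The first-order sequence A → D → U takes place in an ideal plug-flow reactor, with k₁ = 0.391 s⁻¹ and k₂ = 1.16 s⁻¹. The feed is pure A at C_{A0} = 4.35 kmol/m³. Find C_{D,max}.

0.843 kmol/m³

For a first-order series the maximum intermediate yield is C_{D,max}/C_{A0} = (k₁/k₂)^[k₂/(k₂−k₁)].
= (0.391/1.16)^(1.16/(1.16−0.391)) = (0.3371)^(1.508) = 0.1939.
C_{D,max} = 0.1939×4.35 = 0.843 kmol/m³.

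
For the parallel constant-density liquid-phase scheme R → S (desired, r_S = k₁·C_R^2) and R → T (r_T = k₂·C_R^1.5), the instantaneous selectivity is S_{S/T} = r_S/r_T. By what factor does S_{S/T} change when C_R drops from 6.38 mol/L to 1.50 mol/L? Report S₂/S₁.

0.485

S_{S/T} = (k₁/k₂)·C_R^0.5, so S₂/S₁ = (C_{R,2}/C_{R,1})^0.5.
= (1.50/6.38)^0.5 = (0.2351)^0.5 = 0.485.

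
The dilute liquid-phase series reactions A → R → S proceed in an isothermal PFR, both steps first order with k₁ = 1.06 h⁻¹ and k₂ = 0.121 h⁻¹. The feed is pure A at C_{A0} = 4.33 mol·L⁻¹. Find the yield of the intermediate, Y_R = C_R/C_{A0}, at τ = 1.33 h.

The intermediate concentration in a first-order A→B→C sequence is C_R = k₁C_{A0}(e^(−k₁τ) − e^(−k₂τ))/(k₂−k₁).
e^(−k₁τ) = e^(−1.06×1.33) = e^(−1.410) = 0.2442; e^(−k₂τ) = e^(−0.1609) = 0.8514.
C_R = 1.06×4.33/(0.121−1.06) × (0.2442−0.8514) = (-4.888)×(-0.6072) = 2.968 mol·L⁻¹.
Y_R = C_R/C_{A0} = 2.968/4.33 = 0.685.

0.685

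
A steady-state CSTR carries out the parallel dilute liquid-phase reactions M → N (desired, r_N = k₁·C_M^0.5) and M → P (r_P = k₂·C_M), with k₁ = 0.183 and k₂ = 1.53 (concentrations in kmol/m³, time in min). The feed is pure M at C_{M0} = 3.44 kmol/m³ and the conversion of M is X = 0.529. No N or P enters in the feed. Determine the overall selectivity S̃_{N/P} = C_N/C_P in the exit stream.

Exit C_M = C_{M0}(1−X) = 3.44×0.471 = 1.620 kmol/m³.
In a CSTR the entire volume is at exit conditions, so r_N = 0.183×1.620^0.5 = 0.2329 and r_P = 1.53×1.620 = 2.479.
Overall selectivity = C_N/C_P = r_Nτ/(r_Pτ) = r_N/r_P = 0.0940.

0.0940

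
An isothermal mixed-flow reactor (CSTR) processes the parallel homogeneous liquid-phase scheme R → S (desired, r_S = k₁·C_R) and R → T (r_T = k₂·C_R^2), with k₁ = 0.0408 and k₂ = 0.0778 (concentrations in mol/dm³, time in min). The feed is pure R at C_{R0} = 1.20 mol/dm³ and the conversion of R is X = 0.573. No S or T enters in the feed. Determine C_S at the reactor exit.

0.348 mol/dm³

Exit C_R = C_{R0}(1−X) = 1.20×0.427 = 0.5124 mol/dm³.
A CSTR operates uniformly at the exit composition, giving r_S = 0.02091 and r_T = 0.02043 (each k·C_R^n at C_R = 0.5124).
Fraction of consumed R going to S: r_S/(r_S+r_T) = 0.5058.
C_S = 0.5058·C_{R0}·X = 0.5058×1.20×0.573 = 0.348 mol/dm³.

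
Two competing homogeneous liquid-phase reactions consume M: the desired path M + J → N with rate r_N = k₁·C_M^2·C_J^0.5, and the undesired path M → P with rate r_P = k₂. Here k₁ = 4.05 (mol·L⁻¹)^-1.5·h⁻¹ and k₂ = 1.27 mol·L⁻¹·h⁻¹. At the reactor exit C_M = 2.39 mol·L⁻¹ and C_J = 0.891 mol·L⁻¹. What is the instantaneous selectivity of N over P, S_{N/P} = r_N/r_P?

S_{N/P} = r_N/r_P = (k₁·C_M^2·C_J^0.5)/(k₂) = (k₁/k₂)·C_M^2·C_J^0.5.
= (4.05×2.390^2×0.8910^0.5) / (1.27) = 21.84/1.270 = 17.2.

17.2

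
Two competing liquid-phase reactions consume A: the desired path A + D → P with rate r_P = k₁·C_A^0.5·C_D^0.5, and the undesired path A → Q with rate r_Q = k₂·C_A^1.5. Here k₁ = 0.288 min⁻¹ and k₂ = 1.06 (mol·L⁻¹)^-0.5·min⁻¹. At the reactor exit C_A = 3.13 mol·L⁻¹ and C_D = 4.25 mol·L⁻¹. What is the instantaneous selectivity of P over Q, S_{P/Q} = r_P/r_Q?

S_{P/Q} = r_P/r_Q = (k₁·C_A^0.5·C_D^0.5)/(k₂·C_A^1.5) = (k₁/k₂)·C_A⁻¹·C_D^0.5.
= (0.288×3.130^0.5×4.250^0.5) / (1.06×3.130^1.5) = 1.050/5.870 = 0.179.

0.179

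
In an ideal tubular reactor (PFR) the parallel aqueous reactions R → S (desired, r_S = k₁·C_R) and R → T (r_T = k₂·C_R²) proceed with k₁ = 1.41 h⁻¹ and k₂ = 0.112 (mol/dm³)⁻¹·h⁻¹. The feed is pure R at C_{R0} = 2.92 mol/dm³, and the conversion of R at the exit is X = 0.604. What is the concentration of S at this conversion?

C_R = C_{R0}(1−X) = 1.156 mol/dm³.
Along a PFR/batch, dC_S/dC_R = −r_S/(r_S+r_T) = −k₁/(k₁+k₂·C_R).
Integrating from C_{R0} to C_R: C_S = (1.41/0.112)·ln[(1.41+0.112·2.92)/(1.41+0.112·1.16)] = 12.59·ln(1.737/1.540) = 1.520 mol/dm³.

1.52 mol/dm³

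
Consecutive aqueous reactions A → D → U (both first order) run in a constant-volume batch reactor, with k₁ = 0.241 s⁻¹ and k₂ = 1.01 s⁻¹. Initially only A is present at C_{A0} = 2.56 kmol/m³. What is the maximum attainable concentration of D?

0.390 kmol/m³

At the optimum, C_{D,max}/C_{A0} = (k₁/k₂)^[k₂/(k₂−k₁)].
= (0.241/1.01)^(1.01/(1.01−0.241)) = (0.2386)^(1.313) = 0.1523.
C_{D,max} = 0.1523×2.56 = 0.390 kmol/m³.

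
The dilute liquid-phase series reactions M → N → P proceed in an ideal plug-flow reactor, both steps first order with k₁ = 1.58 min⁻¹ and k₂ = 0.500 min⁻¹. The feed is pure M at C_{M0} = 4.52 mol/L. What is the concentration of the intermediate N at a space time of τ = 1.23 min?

2.63 mol/L

Solving the coupled first-order balances gives C_N(τ) = [k₁/(k₂−k₁)]·C_{M0}·(e^(−k₁τ) − e^(−k₂τ)).
e^(−k₁τ) = e^(−1.58×1.23) = e^(−1.943) = 0.1432; e^(−k₂τ) = e^(−0.6150) = 0.5406.
C_N = 1.58×4.52/(0.500−1.58) × (0.1432−0.5406) = (-6.613)×(-0.3974) = 2.628 mol/L.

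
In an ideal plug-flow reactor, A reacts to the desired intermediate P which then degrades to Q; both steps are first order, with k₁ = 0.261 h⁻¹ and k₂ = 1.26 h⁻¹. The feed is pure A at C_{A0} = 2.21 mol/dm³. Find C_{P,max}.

0.303 mol/dm³

At the optimum, C_{P,max}/C_{A0} = (k₁/k₂)^[k₂/(k₂−k₁)].
= (0.261/1.26)^(1.26/(1.26−0.261)) = (0.2071)^(1.261) = 0.1373.
C_{P,max} = 0.1373×2.21 = 0.303 mol/dm³.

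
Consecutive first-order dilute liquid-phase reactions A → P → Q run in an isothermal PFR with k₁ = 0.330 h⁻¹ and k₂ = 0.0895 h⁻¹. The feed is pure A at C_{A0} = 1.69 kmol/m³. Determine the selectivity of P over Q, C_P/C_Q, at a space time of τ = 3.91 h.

For first-order series with pure A initially, C_P(τ) = k₁C_{A0}/(k₂−k₁)·(e^(−k₁τ) − e^(−k₂τ)).
e^(−k₁τ) = e^(−0.330×3.91) = e^(−1.290) = 0.2752; e^(−k₂τ) = e^(−0.3499) = 0.7047.
C_P = 0.330×1.69/(0.0895−0.330) × (0.2752−0.7047) = (-2.319)×(-0.4295) = 0.9961 kmol/m³.
C_A = C_{A0}e^(−k₁τ) = 0.4651 kmol/m³, so C_Q = C_{A0}−C_A−C_P = 0.2289 kmol/m³; C_P/C_Q = 4.35.

4.35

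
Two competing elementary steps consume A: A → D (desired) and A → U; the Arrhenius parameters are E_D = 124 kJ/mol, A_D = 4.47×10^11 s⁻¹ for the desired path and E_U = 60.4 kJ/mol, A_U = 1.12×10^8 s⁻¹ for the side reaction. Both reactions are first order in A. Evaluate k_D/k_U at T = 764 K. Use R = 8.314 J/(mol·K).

Since both paths have the same order in A, the concentration cancels and S_{D/U} = k_D/k_U = (A_D/A_U)·exp[(E_U−E_D)/(RT)].
(E_U−E_D)/(RT) = (60.4−124)×10³/(8.314×764) = -63600/6352 = -10.01.
k_D/k_U = (4.47×10^11/1.12×10^8)·exp(-10.01) = 3991 × 4.482×10^-5 = 0.179.

0.179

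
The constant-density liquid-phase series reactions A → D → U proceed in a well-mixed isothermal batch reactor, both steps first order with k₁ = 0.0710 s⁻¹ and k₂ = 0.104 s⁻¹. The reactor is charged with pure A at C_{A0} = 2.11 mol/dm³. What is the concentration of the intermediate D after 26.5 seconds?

0.403 mol/dm³

Solving the coupled first-order balances gives C_D(t) = [k₁/(k₂−k₁)]·C_{A0}·(e^(−k₁t) − e^(−k₂t)).
e^(−k₁t) = e^(−0.0710×26.5) = e^(−1.881) = 0.1524; e^(−k₂t) = e^(−2.756) = 0.06355.
C_D = 0.0710×2.11/(0.104−0.0710) × (0.1524−0.06355) = 4.540×0.08882 = 0.4032 mol/dm³.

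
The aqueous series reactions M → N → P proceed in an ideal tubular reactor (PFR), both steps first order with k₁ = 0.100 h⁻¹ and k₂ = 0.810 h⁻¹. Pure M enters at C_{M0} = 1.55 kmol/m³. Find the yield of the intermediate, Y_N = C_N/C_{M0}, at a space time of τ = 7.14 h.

For first-order series with pure M initially, C_N(τ) = k₁C_{M0}/(k₂−k₁)·(e^(−k₁τ) − e^(−k₂τ)).
e^(−k₁τ) = e^(−0.100×7.14) = e^(−0.7140) = 0.4897; e^(−k₂τ) = e^(−5.783) = 0.003078.
C_N = 0.100×1.55/(0.810−0.100) × (0.4897−0.003078) = 0.2183×0.4866 = 0.1062 kmol/m³.
Y_N = C_N/C_{M0} = 0.1062/1.55 = 0.0685.

0.0685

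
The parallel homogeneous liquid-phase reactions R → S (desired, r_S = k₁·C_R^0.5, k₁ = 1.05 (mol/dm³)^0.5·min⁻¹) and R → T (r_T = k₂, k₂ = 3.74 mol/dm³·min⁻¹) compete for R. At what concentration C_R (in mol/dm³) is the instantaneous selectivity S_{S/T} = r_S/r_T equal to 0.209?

S_{S/T} = (k₁/k₂)·C_R^0.5 ⇒ C_R = (S·k₂/k₁)^(2).
= (0.209×3.74/1.05)^(2) = (0.7444)^(2) = 0.554 mol/dm³.

0.554 mol/dm³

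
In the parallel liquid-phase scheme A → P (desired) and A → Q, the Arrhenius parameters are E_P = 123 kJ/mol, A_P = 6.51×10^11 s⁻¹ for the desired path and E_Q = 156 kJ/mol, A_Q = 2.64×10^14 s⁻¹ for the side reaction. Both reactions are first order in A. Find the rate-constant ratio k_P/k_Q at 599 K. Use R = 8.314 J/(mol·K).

With equal orders, S_{P/Q} = k_P/k_Q = (A_P/A_Q)·exp[(E_Q−E_P)/(RT)].
(E_Q−E_P)/(RT) = (156−123)×10³/(8.314×599) = 33000/4980 = 6.626.
k_P/k_Q = (6.51×10^11/2.64×10^14)·exp(6.626) = 0.002466 × 754.8 = 1.86.
Since E_P < E_Q, lowering the temperature improves selectivity toward P.

1.86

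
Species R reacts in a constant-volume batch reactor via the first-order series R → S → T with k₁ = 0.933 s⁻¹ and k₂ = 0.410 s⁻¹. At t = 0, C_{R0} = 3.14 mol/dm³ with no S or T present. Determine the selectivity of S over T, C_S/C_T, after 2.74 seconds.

0.919

The intermediate concentration in a first-order A→B→C sequence is C_S = k₁C_{R0}(e^(−k₁t) − e^(−k₂t))/(k₂−k₁).
e^(−k₁t) = e^(−0.933×2.74) = e^(−2.556) = 0.07758; e^(−k₂t) = e^(−1.123) = 0.3252.
C_S = 0.933×3.14/(0.410−0.933) × (0.07758−0.3252) = (-5.602)×(-0.2476) = 1.387 mol/dm³.
C_R = C_{R0}e^(−k₁t) = 0.2436 mol/dm³, so C_T = C_{R0}−C_R−C_S = 1.509 mol/dm³; C_S/C_T = 0.919.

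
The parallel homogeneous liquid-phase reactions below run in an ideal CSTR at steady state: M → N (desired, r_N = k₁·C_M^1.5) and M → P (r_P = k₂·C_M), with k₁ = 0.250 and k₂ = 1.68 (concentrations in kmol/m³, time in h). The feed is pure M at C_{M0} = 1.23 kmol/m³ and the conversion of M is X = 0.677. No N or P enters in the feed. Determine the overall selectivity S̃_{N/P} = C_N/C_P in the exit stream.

Exit C_M = C_{M0}(1−X) = 1.23×0.323 = 0.3973 kmol/m³.
A CSTR operates uniformly at the exit composition, giving r_N = 0.06260 and r_P = 0.6674 (each k·C_M^n at C_M = 0.3973).
Overall selectivity = C_N/C_P = r_Nτ/(r_Pτ) = r_N/r_P = 0.0938.

0.0938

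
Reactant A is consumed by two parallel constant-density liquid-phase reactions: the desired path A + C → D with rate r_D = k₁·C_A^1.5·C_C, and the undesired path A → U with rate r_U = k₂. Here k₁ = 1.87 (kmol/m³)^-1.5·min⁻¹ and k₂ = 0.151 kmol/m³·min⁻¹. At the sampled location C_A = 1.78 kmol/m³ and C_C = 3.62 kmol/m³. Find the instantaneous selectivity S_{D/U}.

106

S_{D/U} = r_D/r_U = (k₁·C_A^1.5·C_C)/(k₂) = (k₁/k₂)·C_A^1.5·C_C.
= (1.87×1.780^1.5×3.620) / (0.151) = 16.08/0.1510 = 106.
Since the desired path is higher order in A, keeping C_A high (PFR or concentrated feed) favours D.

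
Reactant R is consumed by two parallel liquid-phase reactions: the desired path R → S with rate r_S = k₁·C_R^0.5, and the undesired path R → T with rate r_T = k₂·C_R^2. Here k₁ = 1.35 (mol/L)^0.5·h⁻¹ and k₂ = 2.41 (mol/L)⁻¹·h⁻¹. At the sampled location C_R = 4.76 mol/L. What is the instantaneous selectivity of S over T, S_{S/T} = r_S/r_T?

0.0539

S_{S/T} = r_S/r_T = (k₁·C_R^0.5)/(k₂·C_R^2) = (k₁/k₂)·C_R^-1.5.
= (1.35×4.760^0.5) / (2.41×4.760^2) = 2.945/54.60 = 0.0539.
The undesired path is higher order in R, so low C_R (CSTR or dilute feed) favours S.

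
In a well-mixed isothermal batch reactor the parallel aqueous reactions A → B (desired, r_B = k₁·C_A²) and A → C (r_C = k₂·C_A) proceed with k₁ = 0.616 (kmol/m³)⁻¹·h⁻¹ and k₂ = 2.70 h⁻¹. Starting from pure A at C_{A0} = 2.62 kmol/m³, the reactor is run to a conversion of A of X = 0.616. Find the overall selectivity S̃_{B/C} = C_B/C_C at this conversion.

0.406

C_A = C_{A0}(1−X) = 1.006 kmol/m³.
Along a PFR/batch, dC_C/dC_A = −r_C/(r_B+r_C) = −k₂/(k₂+k₁·C_A).
Integrating from C_{A0} to C_A: C_C = (2.70/0.616)·ln[(2.70+0.616·2.62)/(2.70+0.616·1.01)] = 4.383·ln(4.314/3.320) = 1.148 kmol/m³.
Then C_B = (C_{A0}−C_A) − C_C = 1.614 − 1.148 = 0.4657 kmol/m³.
S̃_{B/C} = C_B/C_C = 0.4657/1.148 = 0.406.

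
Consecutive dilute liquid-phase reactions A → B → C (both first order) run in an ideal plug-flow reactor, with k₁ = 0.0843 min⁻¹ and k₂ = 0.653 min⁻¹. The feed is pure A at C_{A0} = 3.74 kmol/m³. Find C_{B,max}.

At the optimum, C_{B,max}/C_{A0} = (k₁/k₂)^[k₂/(k₂−k₁)].
= (0.0843/0.653)^(0.653/(0.653−0.0843)) = (0.1291)^(1.148) = 0.09531.
C_{B,max} = 0.09531×3.74 = 0.356 kmol/m³.

0.356 kmol/m³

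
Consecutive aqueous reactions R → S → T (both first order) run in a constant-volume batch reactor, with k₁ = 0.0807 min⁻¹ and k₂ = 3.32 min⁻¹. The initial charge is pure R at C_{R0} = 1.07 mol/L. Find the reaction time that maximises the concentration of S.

1.15 min

For first-order series the maximum of C_S occurs at t_opt = ln(k₂/k₁)/(k₂−k₁).
= ln(3.32/0.0807)/(3.32−0.0807) = ln(41.14)/3.239 = 3.717/3.239 = 1.15 min.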